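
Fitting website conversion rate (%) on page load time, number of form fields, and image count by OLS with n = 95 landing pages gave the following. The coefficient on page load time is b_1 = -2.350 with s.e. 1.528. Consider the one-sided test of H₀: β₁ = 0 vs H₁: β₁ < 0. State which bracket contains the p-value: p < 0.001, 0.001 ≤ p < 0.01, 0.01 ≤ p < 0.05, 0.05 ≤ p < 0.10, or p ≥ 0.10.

t = -2.350 / 1.528 = -1.538.
df = n − k − 1 = 95 − 3 − 1 = 91.
One-sided p = P(T_{91} < t) ≈ 0.0638.
So 0.05 ≤ p < 0.10.

0.05 ≤ p < 0.10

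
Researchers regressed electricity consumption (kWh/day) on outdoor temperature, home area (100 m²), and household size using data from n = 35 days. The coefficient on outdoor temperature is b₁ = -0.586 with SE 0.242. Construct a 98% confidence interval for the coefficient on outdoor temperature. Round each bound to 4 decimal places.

df = n − k − 1 = 35 − 3 − 1 = 31.
t* = t_{0.01, 31} = 2.452824.
Margin = t* × SE = 2.452824 × 0.242 = 0.593583.
CI: -0.586 ± 0.593583 → (-1.1796, 0.0076).
With 98% confidence, each one-unit increase in outdoor temperature is associated with a change of between -1.1796 and 0.0076 kWh/day in electricity consumption, holding the other predictors fixed.

(-1.1796, 0.0076)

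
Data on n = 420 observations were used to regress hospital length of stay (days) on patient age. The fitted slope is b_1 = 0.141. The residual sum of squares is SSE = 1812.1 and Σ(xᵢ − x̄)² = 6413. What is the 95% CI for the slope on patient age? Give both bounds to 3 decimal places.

(0.090, 0.192)

MSE = SSE/(n − 2) = 1812.1/418 = 4.33517.
SE(b_1) = √(MSE/Sₓₓ) = √(4.33517/6413) = 0.0259999.
df = n − 2 = 418.
t* = t_{0.025, 418} = 1.965655.
Margin = t* × SE = 1.965655 × 0.0259999 = 0.05111.
CI: 0.141 ± 0.05111 → (0.090, 0.192).
With 95% confidence, each one-unit increase in patient age is associated with a change of between 0.090 and 0.192 days in hospital length of stay.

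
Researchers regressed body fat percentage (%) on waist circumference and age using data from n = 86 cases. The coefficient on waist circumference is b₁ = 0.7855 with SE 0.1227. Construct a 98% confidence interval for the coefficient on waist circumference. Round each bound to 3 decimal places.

(0.494, 1.077)

df = n − k − 1 = 86 − 2 − 1 = 83.
t* = t_{0.01, 83} = 2.372119.
Margin = t* × SE = 2.372119 × 0.1227 = 0.29106.
CI: 0.7855 ± 0.29106 → (0.494, 1.077).
With 98% confidence, each one-unit increase in waist circumference is associated with a change of between 0.494 and 1.077 % in body fat percentage, holding the other predictors fixed.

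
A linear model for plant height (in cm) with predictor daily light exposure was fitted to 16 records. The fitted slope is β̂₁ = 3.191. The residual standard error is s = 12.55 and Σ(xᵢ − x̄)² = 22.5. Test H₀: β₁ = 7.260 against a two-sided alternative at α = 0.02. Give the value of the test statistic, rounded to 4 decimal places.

SE(β̂₁) = s/√Sₓₓ = 12.55/√22.5 = 2.64577.
t = (3.191 − 7.260) / 2.64577 = -1.5379.
df = n − 2 = 14.
Two-sided p ≈ 0.1464, which is ≥ 0.02, so fail to reject H₀.
The data are consistent with a true slope of 7.260 cm per unit of daily light exposure.

t = -1.5379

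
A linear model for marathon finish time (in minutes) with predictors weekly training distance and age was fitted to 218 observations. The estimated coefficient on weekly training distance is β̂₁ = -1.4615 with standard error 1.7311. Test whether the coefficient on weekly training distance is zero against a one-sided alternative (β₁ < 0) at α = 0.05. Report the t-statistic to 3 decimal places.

t = -0.844

H₀: β₁ = 0 vs H₁: β₁ < 0.
t = (β̂₁ − β₁⁰)/SE = -1.4615 / 1.7311 = -0.844.
df = n − k − 1 = 218 − 2 − 1 = 215.
One-sided p ≈ 0.1997, which is ≥ 0.05, so fail to reject H₀.
The data do not give significant evidence that the true slope on weekly training distance is negative, holding the other predictors fixed.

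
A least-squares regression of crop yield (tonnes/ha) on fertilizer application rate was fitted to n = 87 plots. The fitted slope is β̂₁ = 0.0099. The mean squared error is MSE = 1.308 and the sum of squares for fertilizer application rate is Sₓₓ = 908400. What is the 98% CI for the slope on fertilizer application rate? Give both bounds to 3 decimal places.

SE(β̂₁) = √(MSE/Sₓₓ) = √(1.308/908400) = 0.00119996.
df = n − 2 = 85.
t* = t_{0.01, 85} = 2.371022.
Margin = t* × SE = 2.371022 × 0.00119996 = 0.00285.
CI: 0.0099 ± 0.00285 → (0.007, 0.013).
With 98% confidence, each one-unit increase in fertilizer application rate is associated with a change of between 0.007 and 0.013 tonnes/ha in crop yield.

(0.007, 0.013)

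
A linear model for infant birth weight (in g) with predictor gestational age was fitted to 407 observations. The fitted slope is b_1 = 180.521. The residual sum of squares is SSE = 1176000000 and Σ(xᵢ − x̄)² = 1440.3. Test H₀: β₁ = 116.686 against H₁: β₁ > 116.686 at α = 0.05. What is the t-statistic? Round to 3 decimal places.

t = 1.422

MSE = SSE/(n − 2) = 1176000000/405 = 2.9037e+06.
SE(b_1) = √(MSE/Sₓₓ) = √(2.9037e+06/1440.3) = 44.9003.
t = (180.521 − 116.686) / 44.9003 = 1.422.
df = n − 2 = 405.
One-sided p ≈ 0.0779, which is ≥ 0.05, so fail to reject H₀.
The data do not give significant evidence that the true slope on gestational age exceeds 116.686 g per unit.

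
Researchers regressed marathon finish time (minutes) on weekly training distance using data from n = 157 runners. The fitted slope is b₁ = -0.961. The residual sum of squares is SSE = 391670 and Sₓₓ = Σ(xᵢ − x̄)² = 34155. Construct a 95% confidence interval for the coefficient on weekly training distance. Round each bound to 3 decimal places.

(-1.498, -0.424)

MSE = SSE/(n − 2) = 391670/155 = 2526.9.
SE(b₁) = √(MSE/Sₓₓ) = √(2526.9/34155) = 0.271999.
df = n − 2 = 155.
t* = t_{0.025, 155} = 1.975387.
Margin = t* × SE = 1.975387 × 0.271999 = 0.53730.
CI: -0.961 ± 0.53730 → (-1.498, -0.424).
With 95% confidence, each one-unit increase in weekly training distance is associated with a change of between -1.498 and -0.424 minutes in marathon finish time.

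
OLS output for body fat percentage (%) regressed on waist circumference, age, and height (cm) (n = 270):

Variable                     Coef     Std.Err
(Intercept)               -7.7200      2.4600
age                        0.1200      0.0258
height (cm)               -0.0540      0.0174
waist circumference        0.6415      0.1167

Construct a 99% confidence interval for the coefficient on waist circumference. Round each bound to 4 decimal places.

(0.3387, 0.9443)

Read off: b = 0.6415, SE = 0.1167 for waist circumference.
df = n − k − 1 = 270 − 3 − 1 = 266.
t* = t_{0.005, 266} = 2.594438.
Margin = t* × SE = 2.594438 × 0.1167 = 0.302771.
CI: 0.6415 ± 0.302771 → (0.3387, 0.9443).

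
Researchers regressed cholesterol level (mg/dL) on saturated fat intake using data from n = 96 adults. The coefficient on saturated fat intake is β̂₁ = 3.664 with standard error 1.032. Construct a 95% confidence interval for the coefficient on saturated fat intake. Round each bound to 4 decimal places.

(1.6149, 5.7131)

df = n − 2 = 96 − 2 = 94.
t* = t_{0.025, 94} = 1.985523.
Margin = t* × SE = 1.985523 × 1.032 = 2.049060.
CI: 3.664 ± 2.049060 → (1.6149, 5.7131).
With 95% confidence, each one-unit increase in saturated fat intake is associated with a change of between 1.6149 and 5.7131 mg/dL in cholesterol level.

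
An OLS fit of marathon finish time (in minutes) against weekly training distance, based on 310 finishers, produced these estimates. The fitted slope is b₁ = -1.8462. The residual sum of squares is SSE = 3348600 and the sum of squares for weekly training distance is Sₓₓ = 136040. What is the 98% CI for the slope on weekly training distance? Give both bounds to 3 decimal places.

MSE = SSE/(n − 2) = 3348600/308 = 10872.1.
SE(b₁) = √(MSE/Sₓₓ) = √(10872.1/136040) = 0.282698.
df = n − 2 = 308.
t* = t_{0.01, 308} = 2.338516.
Margin = t* × SE = 2.338516 × 0.282698 = 0.66109.
CI: -1.8462 ± 0.66109 → (-2.507, -1.185).
With 98% confidence, each one-unit increase in weekly training distance is associated with a change of between -2.507 and -1.185 minutes in marathon finish time.

(-2.507, -1.185)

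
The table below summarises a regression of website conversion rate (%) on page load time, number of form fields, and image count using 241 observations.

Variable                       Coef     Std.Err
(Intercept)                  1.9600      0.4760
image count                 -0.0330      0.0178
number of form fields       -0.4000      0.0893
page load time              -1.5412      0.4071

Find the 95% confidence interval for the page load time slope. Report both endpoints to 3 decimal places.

(-2.343, -0.739)

Read off: b = -1.5412, SE = 0.4071 for page load time.
df = n − k − 1 = 241 − 3 − 1 = 237.
t* = t_{0.025, 237} = 1.970024.
Margin = t* × SE = 1.970024 × 0.4071 = 0.80200.
CI: -1.5412 ± 0.80200 → (-2.343, -0.739).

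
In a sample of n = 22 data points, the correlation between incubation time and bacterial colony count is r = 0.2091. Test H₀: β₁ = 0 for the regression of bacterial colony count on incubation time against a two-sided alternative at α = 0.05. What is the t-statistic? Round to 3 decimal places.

t = 0.956

t = r·√(n − 2)/√(1 − r²) = 0.2091·√20/√0.956277 = 0.956.
df = n − 2 = 20.
Two-sided p ≈ 0.3504, which is ≥ 0.05, so fail to reject H₀.
The data do not give significant evidence of a linear association between incubation time and bacterial colony count.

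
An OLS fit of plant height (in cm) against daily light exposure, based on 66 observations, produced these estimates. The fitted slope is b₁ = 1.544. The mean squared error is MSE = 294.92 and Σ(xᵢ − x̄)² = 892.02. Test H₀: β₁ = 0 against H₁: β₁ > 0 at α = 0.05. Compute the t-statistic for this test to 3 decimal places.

SE(b₁) = √(MSE/Sₓₓ) = √(294.92/892.02) = 0.574996.
t = 1.544 / 0.574996 = 2.685.
df = n − 2 = 64.
One-sided p ≈ 0.0046, which is < 0.05, so reject H₀.
There is evidence that the true slope on daily light exposure is positive.

t = 2.685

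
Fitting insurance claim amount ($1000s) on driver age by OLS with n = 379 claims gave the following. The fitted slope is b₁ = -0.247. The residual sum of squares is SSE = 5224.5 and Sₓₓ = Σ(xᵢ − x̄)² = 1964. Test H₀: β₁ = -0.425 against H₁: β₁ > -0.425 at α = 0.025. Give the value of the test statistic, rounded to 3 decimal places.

MSE = SSE/(n − 2) = 5224.5/377 = 13.8581.
SE(b₁) = √(MSE/Sₓₓ) = √(13.8581/1964) = 0.0840003.
t = (-0.247 − (-0.425)) / 0.0840003 = 2.119.
df = n − 2 = 377.
One-sided p ≈ 0.0174, which is < 0.025, so reject H₀.
There is evidence that the true slope on driver age exceeds -0.425 $1000s per unit.

t = 2.119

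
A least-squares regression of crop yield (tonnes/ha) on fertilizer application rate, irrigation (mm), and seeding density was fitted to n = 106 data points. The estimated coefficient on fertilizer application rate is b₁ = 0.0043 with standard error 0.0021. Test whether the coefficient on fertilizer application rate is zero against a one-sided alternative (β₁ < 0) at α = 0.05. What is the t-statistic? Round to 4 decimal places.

H₀: β₁ = 0 vs H₁: β₁ < 0.
t = (b₁ − β₁⁰)/SE = 0.0043 / 0.0021 = 2.0476.
df = n − k − 1 = 106 − 3 − 1 = 102.
One-sided p ≈ 0.9784, which is ≥ 0.05, so fail to reject H₀.
The data do not give significant evidence that the true slope on fertilizer application rate is negative, holding the other predictors fixed.

t = 2.0476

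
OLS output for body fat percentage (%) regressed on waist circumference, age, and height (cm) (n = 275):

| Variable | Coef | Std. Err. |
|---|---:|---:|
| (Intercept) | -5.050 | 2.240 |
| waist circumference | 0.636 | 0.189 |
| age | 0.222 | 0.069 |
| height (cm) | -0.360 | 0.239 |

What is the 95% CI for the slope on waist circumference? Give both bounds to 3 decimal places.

(0.264, 1.008)

Read off: b = 0.636, SE = 0.189 for waist circumference.
df = n − k − 1 = 275 − 3 − 1 = 271.
t* = t_{0.025, 271} = 1.968756.
Margin = t* × SE = 1.968756 × 0.189 = 0.37209.
CI: 0.636 ± 0.37209 → (0.264, 1.008).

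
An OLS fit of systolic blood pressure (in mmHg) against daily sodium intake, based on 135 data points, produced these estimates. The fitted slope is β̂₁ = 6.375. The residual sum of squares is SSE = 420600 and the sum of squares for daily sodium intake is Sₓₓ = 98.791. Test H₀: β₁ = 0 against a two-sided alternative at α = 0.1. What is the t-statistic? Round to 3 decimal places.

MSE = SSE/(n − 2) = 420600/133 = 3162.41.
SE(β̂₁) = √(MSE/Sₓₓ) = √(3162.41/98.791) = 5.65783.
t = 6.375 / 5.65783 = 1.127.
df = n − 2 = 133.
Two-sided p ≈ 0.2619, which is ≥ 0.1, so fail to reject H₀.
The data do not give significant evidence of an association between daily sodium intake and systolic blood pressure.

t = 1.127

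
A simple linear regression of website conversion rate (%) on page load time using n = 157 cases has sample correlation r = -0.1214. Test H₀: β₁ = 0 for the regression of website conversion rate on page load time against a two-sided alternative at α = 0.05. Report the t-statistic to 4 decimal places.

t = r·√(n − 2)/√(1 − r²) = -0.1214·√155/√0.985262 = -1.5227.
df = n − 2 = 155.
Two-sided p ≈ 0.1299, which is ≥ 0.05, so fail to reject H₀.
The data do not give significant evidence of a linear association between page load time and website conversion rate.

t = -1.5227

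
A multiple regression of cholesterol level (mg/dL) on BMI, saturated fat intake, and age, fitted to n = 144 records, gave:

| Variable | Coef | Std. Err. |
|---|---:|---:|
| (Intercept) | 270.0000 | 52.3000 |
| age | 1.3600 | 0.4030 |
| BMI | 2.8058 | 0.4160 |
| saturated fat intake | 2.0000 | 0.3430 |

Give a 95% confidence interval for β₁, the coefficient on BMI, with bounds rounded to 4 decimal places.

(1.9833, 3.6283)

Read off: b = 2.8058, SE = 0.4160 for BMI.
df = n − k − 1 = 144 − 3 − 1 = 140.
t* = t_{0.025, 140} = 1.977054.
Margin = t* × SE = 1.977054 × 0.4160 = 0.822454.
CI: 2.8058 ± 0.822454 → (1.9833, 3.6283).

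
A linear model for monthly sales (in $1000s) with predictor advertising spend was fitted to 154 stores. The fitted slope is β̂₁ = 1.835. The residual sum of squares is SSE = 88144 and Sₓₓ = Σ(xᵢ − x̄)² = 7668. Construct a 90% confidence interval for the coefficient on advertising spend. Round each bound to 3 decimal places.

(1.380, 2.290)

MSE = SSE/(n − 2) = 88144/152 = 579.895.
SE(β̂₁) = √(MSE/Sₓₓ) = √(579.895/7668) = 0.275001.
df = n − 2 = 152.
t* = t_{0.05, 152} = 1.65494.
Margin = t* × SE = 1.65494 × 0.275001 = 0.45511.
CI: 1.835 ± 0.45511 → (1.380, 2.290).
With 90% confidence, each one-unit increase in advertising spend is associated with a change of between 1.380 and 2.290 $1000s in monthly sales.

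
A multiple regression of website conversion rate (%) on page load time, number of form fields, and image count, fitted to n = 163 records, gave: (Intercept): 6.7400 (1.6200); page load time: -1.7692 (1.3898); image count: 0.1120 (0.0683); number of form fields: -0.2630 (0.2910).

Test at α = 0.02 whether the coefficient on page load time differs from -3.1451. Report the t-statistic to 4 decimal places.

t = 0.9900

Read off: b = -1.7692, SE = 1.3898 for page load time.
H₀: β₁ = -3.1451 vs H₁: β₁ ≠ -3.1451.
t = (-1.7692 − (-3.1451)) / 1.3898 = 0.9900.
df = n − k − 1 = 163 − 3 − 1 = 159.
Two-sided p ≈ 0.3237, which is ≥ 0.02, so fail to reject H₀.
The data are consistent with a true slope of -3.1451 % per unit of page load time, holding the other predictors fixed.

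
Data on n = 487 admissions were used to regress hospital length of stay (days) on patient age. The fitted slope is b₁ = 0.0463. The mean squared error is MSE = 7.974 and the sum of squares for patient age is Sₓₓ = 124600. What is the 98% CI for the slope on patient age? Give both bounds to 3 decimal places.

(0.028, 0.065)

SE(b₁) = √(MSE/Sₓₓ) = √(7.974/124600) = 0.0079998.
df = n − 2 = 485.
t* = t_{0.01, 485} = 2.334061.
Margin = t* × SE = 2.334061 × 0.0079998 = 0.01867.
CI: 0.0463 ± 0.01867 → (0.028, 0.065).
With 98% confidence, each one-unit increase in patient age is associated with a change of between 0.028 and 0.065 days in hospital length of stay.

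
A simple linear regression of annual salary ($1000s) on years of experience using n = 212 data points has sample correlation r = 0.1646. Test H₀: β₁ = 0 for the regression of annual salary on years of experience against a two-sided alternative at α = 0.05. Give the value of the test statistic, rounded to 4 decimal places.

t = 2.4183

t = r·√(n − 2)/√(1 − r²) = 0.1646·√210/√0.972907 = 2.4183.
df = n − 2 = 210.
Two-sided p ≈ 0.0164, which is < 0.05, so reject H₀.
There is evidence of a linear association between years of experience and annual salary.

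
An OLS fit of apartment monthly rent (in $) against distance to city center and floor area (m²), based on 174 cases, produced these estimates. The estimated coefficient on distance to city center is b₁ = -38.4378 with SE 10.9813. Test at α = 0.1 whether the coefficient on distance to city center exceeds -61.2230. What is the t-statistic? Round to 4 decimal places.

H₀: β₁ = -61.2230 vs H₁: β₁ > -61.2230.
t = (b₁ − β₁⁰)/SE = (-38.4378 − (-61.2230)) / 10.9813 = 2.0749.
df = n − k − 1 = 174 − 2 − 1 = 171.
One-sided p ≈ 0.0197, which is < 0.1, so reject H₀.
There is evidence that the true slope on distance to city center exceeds -61.2230 $ per unit, holding the other predictors fixed.

t = 2.0749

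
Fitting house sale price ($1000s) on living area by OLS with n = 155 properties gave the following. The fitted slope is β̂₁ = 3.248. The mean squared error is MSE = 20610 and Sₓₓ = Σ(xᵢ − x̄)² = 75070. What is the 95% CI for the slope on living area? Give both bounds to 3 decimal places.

SE(β̂₁) = √(MSE/Sₓₓ) = √(20610/75070) = 0.523969.
df = n − 2 = 153.
t* = t_{0.025, 153} = 1.97559.
Margin = t* × SE = 1.97559 × 0.523969 = 1.03515.
CI: 3.248 ± 1.03515 → (2.213, 4.283).
With 95% confidence, each one-unit increase in living area is associated with a change of between 2.213 and 4.283 $1000s in house sale price.

(2.213, 4.283)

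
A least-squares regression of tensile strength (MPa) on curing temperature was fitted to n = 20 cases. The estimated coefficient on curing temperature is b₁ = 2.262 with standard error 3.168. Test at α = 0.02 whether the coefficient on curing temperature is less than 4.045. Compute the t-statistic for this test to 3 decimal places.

H₀: β₁ = 4.045 vs H₁: β₁ < 4.045.
t = (b₁ − β₁⁰)/SE = (2.262 − 4.045) / 3.168 = -0.563.
df = n − 2 = 20 − 2 = 18.
One-sided p ≈ 0.2903, which is ≥ 0.02, so fail to reject H₀.
The data do not give significant evidence that the true slope on curing temperature is below 4.045 MPa per unit.

t = -0.563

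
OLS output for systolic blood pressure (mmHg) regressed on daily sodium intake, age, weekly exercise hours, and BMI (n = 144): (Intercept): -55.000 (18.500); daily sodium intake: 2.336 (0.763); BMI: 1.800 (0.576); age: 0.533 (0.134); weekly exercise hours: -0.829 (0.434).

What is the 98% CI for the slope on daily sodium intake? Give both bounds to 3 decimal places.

Read off: b = 2.336, SE = 0.763 for daily sodium intake.
df = n − k − 1 = 144 − 4 − 1 = 139.
t* = t_{0.01, 139} = 2.353474.
Margin = t* × SE = 2.353474 × 0.763 = 1.79570.
CI: 2.336 ± 1.79570 → (0.540, 4.132).

(0.540, 4.132)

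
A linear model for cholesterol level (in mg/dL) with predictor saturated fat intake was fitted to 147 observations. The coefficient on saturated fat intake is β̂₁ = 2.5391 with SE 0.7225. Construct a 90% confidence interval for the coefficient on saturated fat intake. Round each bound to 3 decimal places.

df = n − 2 = 147 − 2 = 145.
t* = t_{0.05, 145} = 1.65543.
Margin = t* × SE = 1.65543 × 0.7225 = 1.19605.
CI: 2.5391 ± 1.19605 → (1.343, 3.735).
With 90% confidence, each one-unit increase in saturated fat intake is associated with a change of between 1.343 and 3.735 mg/dL in cholesterol level.

(1.343, 3.735)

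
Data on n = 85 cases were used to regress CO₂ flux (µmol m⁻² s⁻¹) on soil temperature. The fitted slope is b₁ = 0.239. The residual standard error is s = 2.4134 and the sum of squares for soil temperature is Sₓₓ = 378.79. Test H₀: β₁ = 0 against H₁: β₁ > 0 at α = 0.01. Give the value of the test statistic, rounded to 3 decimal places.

SE(b₁) = s/√Sₓₓ = 2.4134/√378.79 = 0.124002.
t = 0.239 / 0.124002 = 1.927.
df = n − 2 = 83.
One-sided p ≈ 0.0287, which is ≥ 0.01, so fail to reject H₀.
The data do not give significant evidence that the true slope on soil temperature is positive.

t = 1.927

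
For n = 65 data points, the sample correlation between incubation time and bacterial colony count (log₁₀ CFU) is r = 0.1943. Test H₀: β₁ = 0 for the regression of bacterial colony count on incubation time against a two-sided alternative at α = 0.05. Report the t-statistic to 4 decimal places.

t = 1.5722

t = r·√(n − 2)/√(1 − r²) = 0.1943·√63/√0.962248 = 1.5722.
df = n − 2 = 63.
Two-sided p ≈ 0.1209, which is ≥ 0.05, so fail to reject H₀.
The data do not give significant evidence of a linear association between incubation time and bacterial colony count.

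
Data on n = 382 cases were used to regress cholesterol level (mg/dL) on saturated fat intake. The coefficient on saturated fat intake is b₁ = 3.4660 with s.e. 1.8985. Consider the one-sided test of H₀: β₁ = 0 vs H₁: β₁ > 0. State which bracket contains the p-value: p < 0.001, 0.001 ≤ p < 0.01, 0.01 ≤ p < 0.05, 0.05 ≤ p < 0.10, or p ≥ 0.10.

t = 3.4660 / 1.8985 = 1.826.
df = n − 2 = 382 − 2 = 380.
One-sided p = P(T_{380} > t) ≈ 0.0343.
So 0.01 ≤ p < 0.05.

0.01 ≤ p < 0.05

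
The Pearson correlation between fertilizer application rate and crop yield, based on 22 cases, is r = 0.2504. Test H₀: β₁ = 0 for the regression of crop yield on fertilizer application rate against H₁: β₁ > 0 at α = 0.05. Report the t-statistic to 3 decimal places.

t = r·√(n − 2)/√(1 − r²) = 0.2504·√20/√0.9373 = 1.157.
df = n − 2 = 20.
One-sided p ≈ 0.1305, which is ≥ 0.05, so fail to reject H₀.
The data do not give significant evidence of a linear association between fertilizer application rate and crop yield.

t = 1.157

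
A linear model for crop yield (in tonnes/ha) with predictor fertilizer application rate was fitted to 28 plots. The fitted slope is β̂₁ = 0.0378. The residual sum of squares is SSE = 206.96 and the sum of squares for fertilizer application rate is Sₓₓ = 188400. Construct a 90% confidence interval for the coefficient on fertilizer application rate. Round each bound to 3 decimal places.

MSE = SSE/(n − 2) = 206.96/26 = 7.96.
SE(β̂₁) = √(MSE/Sₓₓ) = √(7.96/188400) = 0.00650004.
df = n − 2 = 26.
t* = t_{0.05, 26} = 1.705618.
Margin = t* × SE = 1.705618 × 0.00650004 = 0.01109.
CI: 0.0378 ± 0.01109 → (0.027, 0.049).
With 90% confidence, each one-unit increase in fertilizer application rate is associated with a change of between 0.027 and 0.049 tonnes/ha in crop yield.

(0.027, 0.049)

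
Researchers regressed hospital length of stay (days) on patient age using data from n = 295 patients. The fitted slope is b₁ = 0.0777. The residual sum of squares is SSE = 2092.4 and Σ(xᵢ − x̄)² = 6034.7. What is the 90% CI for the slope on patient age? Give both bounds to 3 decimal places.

MSE = SSE/(n − 2) = 2092.4/293 = 7.1413.
SE(b₁) = √(MSE/Sₓₓ) = √(7.1413/6034.7) = 0.0344002.
df = n − 2 = 293.
t* = t_{0.05, 293} = 1.650071.
Margin = t* × SE = 1.650071 × 0.0344002 = 0.05676.
CI: 0.0777 ± 0.05676 → (0.021, 0.134).
With 90% confidence, each one-unit increase in patient age is associated with a change of between 0.021 and 0.134 days in hospital length of stay.

(0.021, 0.134)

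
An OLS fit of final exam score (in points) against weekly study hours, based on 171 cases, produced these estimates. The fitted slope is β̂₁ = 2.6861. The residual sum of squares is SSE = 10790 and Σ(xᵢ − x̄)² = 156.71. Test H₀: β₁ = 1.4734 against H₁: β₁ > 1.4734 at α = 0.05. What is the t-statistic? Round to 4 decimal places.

t = 1.8999

MSE = SSE/(n − 2) = 10790/169 = 63.8462.
SE(β̂₁) = √(MSE/Sₓₓ) = √(63.8462/156.71) = 0.638291.
t = (2.6861 − 1.4734) / 0.638291 = 1.8999.
df = n − 2 = 169.
One-sided p ≈ 0.0296, which is < 0.05, so reject H₀.
There is evidence that the true slope on weekly study hours exceeds 1.4734 points per unit.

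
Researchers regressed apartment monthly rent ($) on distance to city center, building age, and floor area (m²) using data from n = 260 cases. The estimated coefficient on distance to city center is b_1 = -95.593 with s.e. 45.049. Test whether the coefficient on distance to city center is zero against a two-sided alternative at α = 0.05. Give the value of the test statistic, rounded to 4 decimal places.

t = -2.1220

H₀: β₁ = 0 vs H₁: β₁ ≠ 0.
t = (b_1 − β₁⁰)/SE = -95.593 / 45.049 = -2.1220.
df = n − k − 1 = 260 − 3 − 1 = 256.
Two-sided p ≈ 0.0348, which is < 0.05, so reject H₀.
There is evidence that distance to city center is associated with apartment monthly rent, holding the other predictors fixed.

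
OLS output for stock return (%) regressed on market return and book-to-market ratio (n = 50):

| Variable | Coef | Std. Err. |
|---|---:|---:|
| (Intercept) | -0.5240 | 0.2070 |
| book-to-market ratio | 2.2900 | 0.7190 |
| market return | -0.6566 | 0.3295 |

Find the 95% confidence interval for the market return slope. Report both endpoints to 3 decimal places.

Read off: b = -0.6566, SE = 0.3295 for market return.
df = n − k − 1 = 50 − 2 − 1 = 47.
t* = t_{0.025, 47} = 2.011741.
Margin = t* × SE = 2.011741 × 0.3295 = 0.66287.
CI: -0.6566 ± 0.66287 → (-1.319, 0.006).

(-1.319, 0.006)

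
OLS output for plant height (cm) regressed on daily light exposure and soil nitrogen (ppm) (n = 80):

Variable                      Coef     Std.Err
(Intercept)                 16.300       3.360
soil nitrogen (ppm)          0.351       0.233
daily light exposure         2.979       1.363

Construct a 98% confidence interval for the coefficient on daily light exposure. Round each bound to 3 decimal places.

(-0.259, 6.217)

Read off: b = 2.979, SE = 1.363 for daily light exposure.
df = n − k − 1 = 80 − 2 − 1 = 77.
t* = t_{0.01, 77} = 2.375757.
Margin = t* × SE = 2.375757 × 1.363 = 3.23816.
CI: 2.979 ± 3.23816 → (-0.259, 6.217).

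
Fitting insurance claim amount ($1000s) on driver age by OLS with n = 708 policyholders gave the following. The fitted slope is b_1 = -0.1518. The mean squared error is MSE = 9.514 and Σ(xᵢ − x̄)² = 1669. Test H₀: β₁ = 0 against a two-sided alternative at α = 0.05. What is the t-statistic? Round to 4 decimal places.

SE(b_1) = √(MSE/Sₓₓ) = √(9.514/1669) = 0.0755011.
t = -0.1518 / 0.0755011 = -2.0106.
df = n − 2 = 706.
Two-sided p ≈ 0.0448, which is < 0.05, so reject H₀.
There is evidence that driver age is associated with insurance claim amount.

t = -2.0106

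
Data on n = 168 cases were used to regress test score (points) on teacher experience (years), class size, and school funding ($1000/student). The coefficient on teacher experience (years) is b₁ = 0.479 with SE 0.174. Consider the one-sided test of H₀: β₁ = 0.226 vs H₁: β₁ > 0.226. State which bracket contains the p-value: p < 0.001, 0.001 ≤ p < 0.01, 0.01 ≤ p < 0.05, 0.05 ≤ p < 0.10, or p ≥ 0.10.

t = (0.479 − 0.226) / 0.174 = 1.454.
df = n − k − 1 = 168 − 3 − 1 = 164.
One-sided p = P(T_{164} > t) ≈ 0.0739.
So 0.05 ≤ p < 0.10.

0.05 ≤ p < 0.10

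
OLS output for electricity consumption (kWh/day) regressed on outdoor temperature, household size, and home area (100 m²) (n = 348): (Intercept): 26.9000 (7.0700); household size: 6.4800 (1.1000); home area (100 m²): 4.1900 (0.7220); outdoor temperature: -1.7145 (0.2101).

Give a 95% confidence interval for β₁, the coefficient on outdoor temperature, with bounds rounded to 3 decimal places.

(-2.128, -1.301)

Read off: b = -1.7145, SE = 0.2101 for outdoor temperature.
df = n − k − 1 = 348 − 3 − 1 = 344.
t* = t_{0.025, 344} = 1.966884.
Margin = t* × SE = 1.966884 × 0.2101 = 0.41324.
CI: -1.7145 ± 0.41324 → (-2.128, -1.301).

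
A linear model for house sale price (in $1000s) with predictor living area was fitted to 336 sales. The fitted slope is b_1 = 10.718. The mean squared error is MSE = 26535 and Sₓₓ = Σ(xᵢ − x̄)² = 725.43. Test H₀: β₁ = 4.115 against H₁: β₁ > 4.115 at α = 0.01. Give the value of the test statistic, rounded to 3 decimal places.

SE(b_1) = √(MSE/Sₓₓ) = √(26535/725.43) = 6.048.
t = (10.718 − 4.115) / 6.048 = 1.092.
df = n − 2 = 334.
One-sided p ≈ 0.1379, which is ≥ 0.01, so fail to reject H₀.
The data do not give significant evidence that the true slope on living area exceeds 4.115 $1000s per unit.

t = 1.092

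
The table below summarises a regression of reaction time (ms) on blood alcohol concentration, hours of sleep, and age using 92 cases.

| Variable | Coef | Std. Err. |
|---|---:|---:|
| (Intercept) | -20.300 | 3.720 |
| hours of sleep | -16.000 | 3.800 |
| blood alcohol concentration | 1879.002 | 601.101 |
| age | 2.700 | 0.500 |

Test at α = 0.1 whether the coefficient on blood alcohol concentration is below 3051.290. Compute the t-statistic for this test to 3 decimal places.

t = -1.950

Read off: b = 1879.002, SE = 601.101 for blood alcohol concentration.
H₀: β₁ = 3051.290 vs H₁: β₁ < 3051.290.
t = (1879.002 − 3051.290) / 601.101 = -1.950.
df = n − k − 1 = 92 − 3 − 1 = 88.
One-sided p ≈ 0.0272, which is < 0.1, so reject H₀.
There is evidence that the true slope on blood alcohol concentration is below 3051.290 ms per unit, holding the other predictors fixed.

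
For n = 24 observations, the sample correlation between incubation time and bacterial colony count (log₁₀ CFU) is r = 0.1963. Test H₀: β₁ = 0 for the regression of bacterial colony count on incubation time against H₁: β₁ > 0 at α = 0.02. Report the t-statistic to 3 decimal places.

t = r·√(n − 2)/√(1 − r²) = 0.1963·√22/√0.961466 = 0.939.
df = n − 2 = 22.
One-sided p ≈ 0.1790, which is ≥ 0.02, so fail to reject H₀.
The data do not give significant evidence of a linear association between incubation time and bacterial colony count.

t = 0.939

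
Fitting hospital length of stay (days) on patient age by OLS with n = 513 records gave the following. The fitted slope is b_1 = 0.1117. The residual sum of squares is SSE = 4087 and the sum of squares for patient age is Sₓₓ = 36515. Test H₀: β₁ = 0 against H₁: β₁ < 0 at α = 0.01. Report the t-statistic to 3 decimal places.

t = 7.547

MSE = SSE/(n − 2) = 4087/511 = 7.99804.
SE(b_1) = √(MSE/Sₓₓ) = √(7.99804/36515) = 0.0147998.
t = 0.1117 / 0.0147998 = 7.547.
df = n − 2 = 511.
One-sided p ≈ 1.0000, which is ≥ 0.01, so fail to reject H₀.
The data do not give significant evidence that the true slope on patient age is negative.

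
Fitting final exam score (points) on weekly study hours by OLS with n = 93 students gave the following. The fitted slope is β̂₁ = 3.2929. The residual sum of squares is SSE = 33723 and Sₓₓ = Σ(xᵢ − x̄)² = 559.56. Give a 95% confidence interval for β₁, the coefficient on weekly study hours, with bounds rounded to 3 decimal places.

(1.676, 4.909)

MSE = SSE/(n − 2) = 33723/91 = 370.582.
SE(β̂₁) = √(MSE/Sₓₓ) = √(370.582/559.56) = 0.813803.
df = n − 2 = 91.
t* = t_{0.025, 91} = 1.986377.
Margin = t* × SE = 1.986377 × 0.813803 = 1.61652.
CI: 3.2929 ± 1.61652 → (1.676, 4.909).
With 95% confidence, each one-unit increase in weekly study hours is associated with a change of between 1.676 and 4.909 points in final exam score.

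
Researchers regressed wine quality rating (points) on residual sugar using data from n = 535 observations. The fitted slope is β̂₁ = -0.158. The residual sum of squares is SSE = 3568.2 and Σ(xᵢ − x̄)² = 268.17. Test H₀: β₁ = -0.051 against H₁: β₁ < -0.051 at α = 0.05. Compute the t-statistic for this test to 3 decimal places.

MSE = SSE/(n − 2) = 3568.2/533 = 6.69456.
SE(β̂₁) = √(MSE/Sₓₓ) = √(6.69456/268.17) = 0.158.
t = (-0.158 − (-0.051)) / 0.158 = -0.677.
df = n − 2 = 533.
One-sided p ≈ 0.2493, which is ≥ 0.05, so fail to reject H₀.
The data do not give significant evidence that the true slope on residual sugar is below -0.051 points per unit.

t = -0.677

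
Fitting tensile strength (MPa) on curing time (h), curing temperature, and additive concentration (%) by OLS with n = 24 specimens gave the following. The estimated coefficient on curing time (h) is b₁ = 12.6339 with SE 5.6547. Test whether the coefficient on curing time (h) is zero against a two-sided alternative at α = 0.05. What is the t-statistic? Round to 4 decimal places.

t = 2.2342

H₀: β₁ = 0 vs H₁: β₁ ≠ 0.
t = (b₁ − β₁⁰)/SE = 12.6339 / 5.6547 = 2.2342.
df = n − k − 1 = 24 − 3 − 1 = 20.
Two-sided p ≈ 0.0370, which is < 0.05, so reject H₀.
There is evidence that curing time (h) is associated with tensile strength, holding the other predictors fixed.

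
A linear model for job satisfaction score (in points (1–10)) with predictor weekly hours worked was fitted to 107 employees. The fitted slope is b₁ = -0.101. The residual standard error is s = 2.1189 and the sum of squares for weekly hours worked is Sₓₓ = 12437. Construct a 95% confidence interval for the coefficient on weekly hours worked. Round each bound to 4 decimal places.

SE(b₁) = s/√Sₓₓ = 2.1189/√12437 = 0.019.
df = n − 2 = 105.
t* = t_{0.025, 105} = 1.982815.
Margin = t* × SE = 1.982815 × 0.019 = 0.037673.
CI: -0.101 ± 0.037673 → (-0.1387, -0.0633).
With 95% confidence, each one-unit increase in weekly hours worked is associated with a change of between -0.1387 and -0.0633 points (1–10) in job satisfaction score.

(-0.1387, -0.0633)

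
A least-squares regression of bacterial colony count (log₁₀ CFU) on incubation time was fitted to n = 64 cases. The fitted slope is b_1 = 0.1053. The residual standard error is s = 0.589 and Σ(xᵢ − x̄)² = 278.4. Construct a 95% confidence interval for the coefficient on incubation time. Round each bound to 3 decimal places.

(0.035, 0.176)

SE(b_1) = s/√Sₓₓ = 0.589/√278.4 = 0.0353005.
df = n − 2 = 62.
t* = t_{0.025, 62} = 1.998972.
Margin = t* × SE = 1.998972 × 0.0353005 = 0.07056.
CI: 0.1053 ± 0.07056 → (0.035, 0.176).
With 95% confidence, each one-unit increase in incubation time is associated with a change of between 0.035 and 0.176 log₁₀ CFU in bacterial colony count.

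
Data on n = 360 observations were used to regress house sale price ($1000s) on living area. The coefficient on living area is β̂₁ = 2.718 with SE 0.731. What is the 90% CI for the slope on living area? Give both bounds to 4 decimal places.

(1.5125, 3.9235)

df = n − 2 = 360 − 2 = 358.
t* = t_{0.05, 358} = 1.649121.
Margin = t* × SE = 1.649121 × 0.731 = 1.205508.
CI: 2.718 ± 1.205508 → (1.5125, 3.9235).
With 90% confidence, each one-unit increase in living area is associated with a change of between 1.5125 and 3.9235 $1000s in house sale price.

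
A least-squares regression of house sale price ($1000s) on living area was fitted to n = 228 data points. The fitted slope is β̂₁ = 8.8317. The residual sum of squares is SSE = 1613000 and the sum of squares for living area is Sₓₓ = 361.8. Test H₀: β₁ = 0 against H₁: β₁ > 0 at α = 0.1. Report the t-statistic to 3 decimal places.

MSE = SSE/(n − 2) = 1613000/226 = 7137.17.
SE(β̂₁) = √(MSE/Sₓₓ) = √(7137.17/361.8) = 4.44149.
t = 8.8317 / 4.44149 = 1.988.
df = n − 2 = 226.
One-sided p ≈ 0.0240, which is < 0.1, so reject H₀.
There is evidence that the true slope on living area is positive.

t = 1.988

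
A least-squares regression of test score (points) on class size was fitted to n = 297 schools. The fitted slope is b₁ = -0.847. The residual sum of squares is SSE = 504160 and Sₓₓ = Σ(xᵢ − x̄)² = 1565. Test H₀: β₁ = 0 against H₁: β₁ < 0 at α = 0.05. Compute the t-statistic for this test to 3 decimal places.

t = -0.811

MSE = SSE/(n − 2) = 504160/295 = 1709.02.
SE(b₁) = √(MSE/Sₓₓ) = √(1709.02/1565) = 1.045.
t = -0.847 / 1.045 = -0.811.
df = n − 2 = 295.
One-sided p ≈ 0.2091, which is ≥ 0.05, so fail to reject H₀.
The data do not give significant evidence that the true slope on class size is negative.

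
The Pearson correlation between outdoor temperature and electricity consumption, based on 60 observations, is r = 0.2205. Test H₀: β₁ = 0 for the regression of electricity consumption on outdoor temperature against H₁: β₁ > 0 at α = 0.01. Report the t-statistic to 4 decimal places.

t = 1.7217

t = r·√(n − 2)/√(1 − r²) = 0.2205·√58/√0.95138 = 1.7217.
df = n − 2 = 58.
One-sided p ≈ 0.0452, which is ≥ 0.01, so fail to reject H₀.
The data do not give significant evidence of a linear association between outdoor temperature and electricity consumption.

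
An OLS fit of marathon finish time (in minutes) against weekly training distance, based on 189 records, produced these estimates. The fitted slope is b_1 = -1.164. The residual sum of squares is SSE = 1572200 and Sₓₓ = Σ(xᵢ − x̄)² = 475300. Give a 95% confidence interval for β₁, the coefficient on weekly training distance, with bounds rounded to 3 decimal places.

(-1.426, -0.902)

MSE = SSE/(n − 2) = 1572200/187 = 8407.49.
SE(b_1) = √(MSE/Sₓₓ) = √(8407.49/475300) = 0.132999.
df = n − 2 = 187.
t* = t_{0.025, 187} = 1.972731.
Margin = t* × SE = 1.972731 × 0.132999 = 0.26237.
CI: -1.164 ± 0.26237 → (-1.426, -0.902).
With 95% confidence, each one-unit increase in weekly training distance is associated with a change of between -1.426 and -0.902 minutes in marathon finish time.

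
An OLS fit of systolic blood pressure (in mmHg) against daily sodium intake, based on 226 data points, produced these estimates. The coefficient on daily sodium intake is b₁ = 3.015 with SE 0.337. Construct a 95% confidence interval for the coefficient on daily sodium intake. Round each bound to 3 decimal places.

(2.351, 3.679)

df = n − 2 = 226 − 2 = 224.
t* = t_{0.025, 224} = 1.970611.
Margin = t* × SE = 1.970611 × 0.337 = 0.66410.
CI: 3.015 ± 0.66410 → (2.351, 3.679).
With 95% confidence, each one-unit increase in daily sodium intake is associated with a change of between 2.351 and 3.679 mmHg in systolic blood pressure.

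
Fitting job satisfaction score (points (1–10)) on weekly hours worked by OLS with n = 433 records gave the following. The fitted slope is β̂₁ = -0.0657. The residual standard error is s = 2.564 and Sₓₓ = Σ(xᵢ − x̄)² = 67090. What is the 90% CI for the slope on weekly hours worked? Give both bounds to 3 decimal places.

SE(β̂₁) = s/√Sₓₓ = 2.564/√67090 = 0.00989895.
df = n − 2 = 431.
t* = t_{0.05, 431} = 1.648397.
Margin = t* × SE = 1.648397 × 0.00989895 = 0.01632.
CI: -0.0657 ± 0.01632 → (-0.082, -0.049).
With 90% confidence, each one-unit increase in weekly hours worked is associated with a change of between -0.082 and -0.049 points (1–10) in job satisfaction score.

(-0.082, -0.049)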